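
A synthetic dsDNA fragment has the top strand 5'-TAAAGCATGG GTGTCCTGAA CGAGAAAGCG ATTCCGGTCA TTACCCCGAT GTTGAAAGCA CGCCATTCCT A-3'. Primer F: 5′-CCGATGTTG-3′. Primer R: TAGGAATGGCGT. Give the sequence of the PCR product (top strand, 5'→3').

5'-CCGATGTTGAAAGCACGCCATTCCTA-3'

Scanning the template, CCGATGTTG occurs at positions 46–54; this primer anneals to the bottom strand there with its 3' end pointing downstream.
The reverse primer's reverse complement is ACGCCATTCCTA, which matches the template at positions 60–71.
The product is the template from position 46 through 71 (26 bp).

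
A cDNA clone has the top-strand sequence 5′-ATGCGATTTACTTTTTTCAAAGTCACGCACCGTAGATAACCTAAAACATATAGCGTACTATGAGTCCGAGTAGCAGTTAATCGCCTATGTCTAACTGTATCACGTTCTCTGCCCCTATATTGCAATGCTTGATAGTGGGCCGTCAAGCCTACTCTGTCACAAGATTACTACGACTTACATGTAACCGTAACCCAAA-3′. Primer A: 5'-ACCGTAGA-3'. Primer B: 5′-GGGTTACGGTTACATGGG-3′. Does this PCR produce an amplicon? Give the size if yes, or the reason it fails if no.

Primer B (GGGTTACGGTTACATGGG) does not match the top strand, and its reverse complement CCCATGTAACCGTAACCC does not match either.
With no annealing site for primer B, no amplification occurs.

No product — primer B has no binding site in the template.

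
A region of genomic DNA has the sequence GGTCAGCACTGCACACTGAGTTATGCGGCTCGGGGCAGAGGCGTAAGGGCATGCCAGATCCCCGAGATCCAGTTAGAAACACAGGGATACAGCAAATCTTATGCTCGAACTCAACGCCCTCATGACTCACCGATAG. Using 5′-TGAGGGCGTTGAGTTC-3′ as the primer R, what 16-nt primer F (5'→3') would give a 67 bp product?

The reverse primer's reverse complement GAACTCAACGCCCTCA matches the template at positions 107–122, so the product ends at position 122.
A 67 bp product then starts at position 122 − 67 + 1 = 56.
The forward primer is identical to the top strand there: AGATCCCCGAGATCCA.

5'-AGATCCCCGAGATCCA-3'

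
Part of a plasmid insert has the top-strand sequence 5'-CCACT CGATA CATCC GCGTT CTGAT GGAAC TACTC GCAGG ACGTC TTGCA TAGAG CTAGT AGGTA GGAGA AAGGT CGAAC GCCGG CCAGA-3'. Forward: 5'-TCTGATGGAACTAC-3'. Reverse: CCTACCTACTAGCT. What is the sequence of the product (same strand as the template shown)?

The forward primer matches the template at positions 20–33.
Reverse complement of the reverse primer: AGCTAGTAGGTAGG. This occurs on the top strand at positions 54–67.
The product is the template from position 20 through 67 (48 bp).

5'-TCTGATGGAACTACTCGCAGGACGTCTTGCATAGAGCTAGTAGGTAGG-3'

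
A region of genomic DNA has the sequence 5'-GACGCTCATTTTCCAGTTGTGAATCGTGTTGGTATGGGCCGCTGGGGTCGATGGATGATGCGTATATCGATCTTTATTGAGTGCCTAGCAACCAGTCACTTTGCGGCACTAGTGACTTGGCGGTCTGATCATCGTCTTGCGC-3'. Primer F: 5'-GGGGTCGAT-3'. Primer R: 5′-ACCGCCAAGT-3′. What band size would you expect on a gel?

Scanning the template, GGGGTCGAT occurs at positions 44–52; this primer anneals to the bottom strand there with its 3' end pointing downstream.
The reverse primer's reverse complement is ACTTGGCGGT, which matches the template at positions 115–124.
Product length = (reverse-primer end) − (forward-primer start) + 1 = 124 − 44 + 1 = 81 bp.

81 bp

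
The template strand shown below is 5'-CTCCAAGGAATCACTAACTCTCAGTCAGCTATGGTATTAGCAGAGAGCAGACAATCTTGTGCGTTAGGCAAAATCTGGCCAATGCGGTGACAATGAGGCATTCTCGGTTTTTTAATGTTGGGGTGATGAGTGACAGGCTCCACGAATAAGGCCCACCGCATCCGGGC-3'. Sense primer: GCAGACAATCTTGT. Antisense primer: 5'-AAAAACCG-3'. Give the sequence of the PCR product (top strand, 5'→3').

Scanning the template, GCAGACAATCTTGT occurs at positions 47–60; this primer anneals to the bottom strand there with its 3' end pointing downstream.
Reverse complement of the reverse primer: CGGTTTTT. This occurs on the top strand at positions 105–112.
The product is the template from position 47 through 112 (66 bp).

5'-GCAGACAATCTTGTGCGTTAGGCAAAATCTGGCCAATGCGGTGACAATGAGGCATTCTCGGTTTTT-3'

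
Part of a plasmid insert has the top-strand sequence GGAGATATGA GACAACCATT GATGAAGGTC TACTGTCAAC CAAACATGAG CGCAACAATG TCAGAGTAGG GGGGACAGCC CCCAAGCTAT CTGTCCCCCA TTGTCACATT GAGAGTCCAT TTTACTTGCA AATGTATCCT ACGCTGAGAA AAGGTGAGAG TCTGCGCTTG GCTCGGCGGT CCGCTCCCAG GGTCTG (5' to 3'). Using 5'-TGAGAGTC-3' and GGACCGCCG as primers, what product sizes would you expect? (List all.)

The forward primer TGAGAGTC matches the top strand at positions 110–117, 155–162.
The reverse primer's reverse complement is CGGCGGTCC, matching at positions 174–182.
Each forward site pairs with the reverse site to give a product ending at position 182: sizes 73, 28 bp.

73 bp, 28 bp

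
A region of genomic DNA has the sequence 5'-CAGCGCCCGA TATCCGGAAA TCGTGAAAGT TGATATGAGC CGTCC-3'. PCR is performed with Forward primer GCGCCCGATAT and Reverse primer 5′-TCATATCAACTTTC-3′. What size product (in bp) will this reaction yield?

The forward primer matches the template at positions 3–13.
The reverse primer's reverse complement is GAAAGTTGATATGA, which matches the template at positions 25–38.
Product length = (reverse-primer end) − (forward-primer start) + 1 = 38 − 3 + 1 = 36 bp.

36 bp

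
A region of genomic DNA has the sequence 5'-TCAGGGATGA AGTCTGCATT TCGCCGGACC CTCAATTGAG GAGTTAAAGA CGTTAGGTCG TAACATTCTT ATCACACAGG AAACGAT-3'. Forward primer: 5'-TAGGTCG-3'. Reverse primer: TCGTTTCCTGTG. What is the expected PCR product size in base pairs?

33 bp

The forward primer matches the template at positions 54–60.
Reverse complement of the reverse primer: CACAGGAAACGA. This occurs on the top strand at positions 75–86.
Amplicon spans positions 54–86: 33 bp.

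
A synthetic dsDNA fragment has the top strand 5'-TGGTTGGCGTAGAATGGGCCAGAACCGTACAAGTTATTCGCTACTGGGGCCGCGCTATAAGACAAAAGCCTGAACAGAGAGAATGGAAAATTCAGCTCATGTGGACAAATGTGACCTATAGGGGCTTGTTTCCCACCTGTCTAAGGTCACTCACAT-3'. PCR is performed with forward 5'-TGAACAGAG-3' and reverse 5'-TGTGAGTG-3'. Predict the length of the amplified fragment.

Scanning the template, TGAACAGAG occurs at positions 71–79; this primer anneals to the bottom strand there with its 3' end pointing downstream.
Taking the reverse complement of TGTGAGTG gives CACTCACA, found at positions 148–155 on the template; the primer anneals here to the top strand with its 3' end pointing upstream.
The product runs from position 71 to position 155, so its length is 155 − 71 + 1 = 85 bp.

85 bp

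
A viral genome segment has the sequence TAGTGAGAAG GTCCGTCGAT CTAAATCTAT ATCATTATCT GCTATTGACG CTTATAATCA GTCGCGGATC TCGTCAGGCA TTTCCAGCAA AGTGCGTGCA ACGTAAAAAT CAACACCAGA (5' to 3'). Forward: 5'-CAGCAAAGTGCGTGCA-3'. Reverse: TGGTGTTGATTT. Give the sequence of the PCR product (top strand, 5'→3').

5'-CAGCAAAGTGCGTGCAACGTAAAAATCAACACCA-3'

Forward primer CAGCAAAGTGCGTGCA is found on the top strand at positions 85–100.
The reverse primer's reverse complement is AAATCAACACCA, which matches the template at positions 107–118.
The product is the template from position 85 through 118 (34 bp).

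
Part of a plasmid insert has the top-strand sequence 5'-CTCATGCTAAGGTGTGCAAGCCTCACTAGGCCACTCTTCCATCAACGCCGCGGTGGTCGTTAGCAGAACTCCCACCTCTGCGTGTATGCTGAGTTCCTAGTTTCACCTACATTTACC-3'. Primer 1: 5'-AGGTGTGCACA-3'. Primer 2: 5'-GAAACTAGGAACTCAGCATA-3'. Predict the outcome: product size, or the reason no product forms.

Primer 1 (AGGTGTGCACA) does not match the top strand, and its reverse complement TGTGCACACCT does not match either.
With no annealing site for primer 1, no amplification occurs.

No product — primer 1 has no binding site in the template.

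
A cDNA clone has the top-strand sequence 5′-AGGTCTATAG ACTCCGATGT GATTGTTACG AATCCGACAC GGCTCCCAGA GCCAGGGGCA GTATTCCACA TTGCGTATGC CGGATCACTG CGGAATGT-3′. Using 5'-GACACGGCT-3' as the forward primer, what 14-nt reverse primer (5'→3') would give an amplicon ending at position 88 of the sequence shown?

The forward primer binds at positions 36–44; the product's 3' end on the top strand is position 88.
The reverse primer anneals to the top strand over positions 75–88, i.e. to GTATGCCGGATCAC.
Its sequence written 5'→3' is the reverse complement: GTGATCCGGCATAC.

5'-GTGATCCGGCATAC-3'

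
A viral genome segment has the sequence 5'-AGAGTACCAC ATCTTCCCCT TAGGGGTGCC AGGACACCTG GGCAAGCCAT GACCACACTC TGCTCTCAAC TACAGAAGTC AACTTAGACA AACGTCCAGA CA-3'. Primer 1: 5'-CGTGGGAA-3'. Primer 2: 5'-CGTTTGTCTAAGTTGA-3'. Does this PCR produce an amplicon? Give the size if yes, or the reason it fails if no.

Primer 1 (CGTGGGAA) does not match the top strand, and its reverse complement TTCCCACG does not match either.
With no annealing site for primer 1, no amplification occurs.

No product — primer 1 has no binding site in the template.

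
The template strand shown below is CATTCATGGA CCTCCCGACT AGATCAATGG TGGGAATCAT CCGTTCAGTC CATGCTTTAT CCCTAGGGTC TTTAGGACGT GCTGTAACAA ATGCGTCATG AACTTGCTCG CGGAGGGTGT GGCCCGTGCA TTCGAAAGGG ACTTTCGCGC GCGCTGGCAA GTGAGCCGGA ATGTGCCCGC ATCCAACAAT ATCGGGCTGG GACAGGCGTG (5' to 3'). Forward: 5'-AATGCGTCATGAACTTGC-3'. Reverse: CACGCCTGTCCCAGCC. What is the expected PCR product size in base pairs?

The forward primer matches the template at positions 90–107.
Taking the reverse complement of CACGCCTGTCCCAGCC gives GGCTGGGACAGGCGTG, found at positions 195–210 on the template; the primer anneals here to the top strand with its 3' end pointing upstream.
Product length = (reverse-primer end) − (forward-primer start) + 1 = 210 − 90 + 1 = 121 bp.

121 bp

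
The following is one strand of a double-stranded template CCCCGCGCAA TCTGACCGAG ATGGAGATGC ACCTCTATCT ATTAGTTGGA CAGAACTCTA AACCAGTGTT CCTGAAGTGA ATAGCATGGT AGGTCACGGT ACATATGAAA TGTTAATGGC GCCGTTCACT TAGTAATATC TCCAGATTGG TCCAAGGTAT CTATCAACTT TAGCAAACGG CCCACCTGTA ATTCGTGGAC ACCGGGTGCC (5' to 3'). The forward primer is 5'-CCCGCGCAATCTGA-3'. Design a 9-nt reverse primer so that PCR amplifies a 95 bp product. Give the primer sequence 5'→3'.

5'-TGACCTACC-3'

The forward primer binds at positions 2–15, so a 95 bp product ends at position 2 + 95 − 1 = 96.
The reverse primer anneals to the top strand over positions 88–96, i.e. to GGTAGGTCA.
Its sequence written 5'→3' is the reverse complement: TGACCTACC.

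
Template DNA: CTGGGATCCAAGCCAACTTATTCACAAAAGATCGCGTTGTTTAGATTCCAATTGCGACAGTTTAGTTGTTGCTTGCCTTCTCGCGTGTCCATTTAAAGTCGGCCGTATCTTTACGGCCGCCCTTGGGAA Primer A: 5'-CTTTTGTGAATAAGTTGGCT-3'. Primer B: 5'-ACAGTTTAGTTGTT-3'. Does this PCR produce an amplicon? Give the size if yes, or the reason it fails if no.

No product — the primers' 3' ends point away from each other.

Primer A (CTTTTGTGAATAAGTTGGCT) has reverse complement AGCCAACTTATTCACAAAAG, which matches the top strand at positions 11–30; primer A anneals to the top strand there with its 3' end pointing upstream toward position 11.
Primer B (ACAGTTTAGTTGTT) matches the top strand directly at positions 57–70; it anneals to the bottom strand with its 3' end pointing downstream toward position 70.
The 3' ends diverge (primer A extends toward position 1, primer B toward position 129), so the primers never converge on a shared product.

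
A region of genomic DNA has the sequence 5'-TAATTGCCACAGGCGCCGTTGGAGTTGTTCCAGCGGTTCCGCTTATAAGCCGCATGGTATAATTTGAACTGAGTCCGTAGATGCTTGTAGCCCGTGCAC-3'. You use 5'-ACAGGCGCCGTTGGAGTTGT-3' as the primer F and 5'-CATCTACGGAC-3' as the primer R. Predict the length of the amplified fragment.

75 bp

Forward primer ACAGGCGCCGTTGGAGTTGT is found on the top strand at positions 9–28.
Taking the reverse complement of CATCTACGGAC gives GTCCGTAGATG, found at positions 73–83 on the template; the primer anneals here to the top strand with its 3' end pointing upstream.
The product runs from position 9 to position 83, so its length is 83 − 9 + 1 = 75 bp.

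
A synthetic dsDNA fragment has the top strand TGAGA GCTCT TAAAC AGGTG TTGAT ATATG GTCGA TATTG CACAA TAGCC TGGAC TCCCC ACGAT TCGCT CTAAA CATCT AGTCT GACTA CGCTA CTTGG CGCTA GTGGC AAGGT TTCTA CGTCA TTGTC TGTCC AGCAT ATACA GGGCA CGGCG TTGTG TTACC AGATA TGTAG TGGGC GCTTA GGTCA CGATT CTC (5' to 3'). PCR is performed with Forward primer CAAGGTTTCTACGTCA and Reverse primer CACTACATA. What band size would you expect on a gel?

68 bp

Scanning the template, CAAGGTTTCTACGTCA occurs at positions 110–125; this primer anneals to the bottom strand there with its 3' end pointing downstream.
Taking the reverse complement of CACTACATA gives TATGTAGTG, found at positions 169–177 on the template; the primer anneals here to the top strand with its 3' end pointing upstream.
Product length = (reverse-primer end) − (forward-primer start) + 1 = 177 − 110 + 1 = 68 bp.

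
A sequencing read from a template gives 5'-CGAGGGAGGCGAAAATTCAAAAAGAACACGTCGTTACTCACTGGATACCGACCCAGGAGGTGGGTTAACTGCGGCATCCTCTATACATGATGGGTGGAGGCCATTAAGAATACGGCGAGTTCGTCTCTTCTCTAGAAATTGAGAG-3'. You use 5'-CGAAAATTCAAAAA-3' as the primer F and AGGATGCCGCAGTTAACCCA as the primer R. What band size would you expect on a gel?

71 bp

Scanning the template, CGAAAATTCAAAAA occurs at positions 10–23; this primer anneals to the bottom strand there with its 3' end pointing downstream.
The reverse primer's reverse complement is TGGGTTAACTGCGGCATCCT, which matches the template at positions 61–80.
Amplicon spans positions 10–80: 71 bp.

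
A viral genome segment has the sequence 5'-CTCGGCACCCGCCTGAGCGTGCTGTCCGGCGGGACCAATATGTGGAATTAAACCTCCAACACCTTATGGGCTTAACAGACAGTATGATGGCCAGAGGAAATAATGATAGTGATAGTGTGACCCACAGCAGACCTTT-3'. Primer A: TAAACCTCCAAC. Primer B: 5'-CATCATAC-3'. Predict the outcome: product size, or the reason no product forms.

Primer A (TAAACCTCCAAC) matches the top strand at positions 49–60; it acts as a forward primer.
Primer B's reverse complement is GTATGATG, matching the top strand at positions 82–89; it acts as a reverse primer.
The 3' ends face each other across positions 49–89, giving a 41 bp product.

Yes — a 41 bp product.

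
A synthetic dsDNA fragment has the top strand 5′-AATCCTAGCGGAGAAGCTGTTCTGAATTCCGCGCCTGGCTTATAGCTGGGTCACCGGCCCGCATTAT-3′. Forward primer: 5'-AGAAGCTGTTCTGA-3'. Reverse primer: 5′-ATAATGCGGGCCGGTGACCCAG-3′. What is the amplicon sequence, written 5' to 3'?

Scanning the template, AGAAGCTGTTCTGA occurs at positions 12–25; this primer anneals to the bottom strand there with its 3' end pointing downstream.
The reverse primer's reverse complement is CTGGGTCACCGGCCCGCATTAT, which matches the template at positions 46–67.
The product is the template from position 12 through 67 (56 bp).

5'-AGAAGCTGTTCTGAATTCCGCGCCTGGCTTATAGCTGGGTCACCGGCCCGCATTAT-3'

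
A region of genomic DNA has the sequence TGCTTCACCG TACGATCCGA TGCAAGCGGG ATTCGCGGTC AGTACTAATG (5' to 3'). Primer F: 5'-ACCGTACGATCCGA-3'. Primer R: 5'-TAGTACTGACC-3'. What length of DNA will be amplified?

The forward primer matches the template at positions 7–20.
The reverse primer's reverse complement is GGTCAGTACTA, which matches the template at positions 37–47.
Product length = (reverse-primer end) − (forward-primer start) + 1 = 47 − 7 + 1 = 41 bp.

41 bp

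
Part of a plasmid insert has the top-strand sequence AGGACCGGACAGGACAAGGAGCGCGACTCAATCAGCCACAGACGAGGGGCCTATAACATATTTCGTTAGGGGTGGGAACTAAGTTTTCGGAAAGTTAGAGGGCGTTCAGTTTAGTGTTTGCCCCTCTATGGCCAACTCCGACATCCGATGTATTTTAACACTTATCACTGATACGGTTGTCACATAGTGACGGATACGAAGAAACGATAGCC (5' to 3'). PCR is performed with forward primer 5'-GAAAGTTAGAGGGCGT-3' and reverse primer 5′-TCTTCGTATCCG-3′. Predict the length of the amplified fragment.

113 bp

Scanning the template, GAAAGTTAGAGGGCGT occurs at positions 90–105; this primer anneals to the bottom strand there with its 3' end pointing downstream.
Taking the reverse complement of TCTTCGTATCCG gives CGGATACGAAGA, found at positions 191–202 on the template; the primer anneals here to the top strand with its 3' end pointing upstream.
Amplicon spans positions 90–202: 113 bp.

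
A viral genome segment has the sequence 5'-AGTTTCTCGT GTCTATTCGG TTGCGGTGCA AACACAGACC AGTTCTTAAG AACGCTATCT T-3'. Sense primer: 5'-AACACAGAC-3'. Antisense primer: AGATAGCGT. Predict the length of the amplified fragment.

Scanning the template, AACACAGAC occurs at positions 31–39; this primer anneals to the bottom strand there with its 3' end pointing downstream.
The reverse primer's reverse complement is ACGCTATCT, which matches the template at positions 52–60.
Amplicon spans positions 31–60: 30 bp.

30 bp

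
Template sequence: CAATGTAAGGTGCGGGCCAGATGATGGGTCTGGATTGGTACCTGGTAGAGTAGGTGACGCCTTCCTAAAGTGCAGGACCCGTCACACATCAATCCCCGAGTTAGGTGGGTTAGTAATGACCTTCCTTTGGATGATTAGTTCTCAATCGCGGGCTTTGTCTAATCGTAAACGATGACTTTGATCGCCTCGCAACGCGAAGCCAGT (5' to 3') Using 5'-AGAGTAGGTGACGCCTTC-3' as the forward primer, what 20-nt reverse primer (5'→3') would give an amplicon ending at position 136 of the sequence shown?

The forward primer binds at positions 47–64; the product's 3' end on the top strand is position 136.
The reverse primer anneals to the top strand over positions 117–136, i.e. to TGACCTTCCTTTGGATGATT.
Its sequence written 5'→3' is the reverse complement: AATCATCCAAAGGAAGGTCA.

5'-AATCATCCAAAGGAAGGTCA-3'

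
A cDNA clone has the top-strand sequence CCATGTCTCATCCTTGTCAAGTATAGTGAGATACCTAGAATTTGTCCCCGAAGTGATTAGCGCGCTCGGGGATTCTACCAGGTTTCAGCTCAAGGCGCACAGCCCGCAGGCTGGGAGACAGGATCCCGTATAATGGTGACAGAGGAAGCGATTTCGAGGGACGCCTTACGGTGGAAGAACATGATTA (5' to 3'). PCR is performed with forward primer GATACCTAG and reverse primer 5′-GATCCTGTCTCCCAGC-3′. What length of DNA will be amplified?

96 bp

Forward primer GATACCTAG is found on the top strand at positions 30–38.
Reverse complement of the reverse primer: GCTGGGAGACAGGATC. This occurs on the top strand at positions 110–125.
Product length = (reverse-primer end) − (forward-primer start) + 1 = 125 − 30 + 1 = 96 bp.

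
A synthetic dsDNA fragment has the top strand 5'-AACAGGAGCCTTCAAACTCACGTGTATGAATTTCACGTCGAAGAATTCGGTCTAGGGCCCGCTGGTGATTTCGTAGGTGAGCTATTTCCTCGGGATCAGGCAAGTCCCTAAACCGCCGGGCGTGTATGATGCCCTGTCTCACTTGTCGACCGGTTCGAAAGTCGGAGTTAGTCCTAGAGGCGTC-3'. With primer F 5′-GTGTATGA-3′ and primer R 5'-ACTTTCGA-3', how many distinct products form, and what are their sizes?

Two products: 141 bp, 41 bp

The forward primer GTGTATGA matches the top strand at positions 22–29, 122–129.
The reverse primer's reverse complement is TCGAAAGT, matching at positions 155–162.
Each forward site pairs with the reverse site to give a product ending at position 162: sizes 141, 41 bp.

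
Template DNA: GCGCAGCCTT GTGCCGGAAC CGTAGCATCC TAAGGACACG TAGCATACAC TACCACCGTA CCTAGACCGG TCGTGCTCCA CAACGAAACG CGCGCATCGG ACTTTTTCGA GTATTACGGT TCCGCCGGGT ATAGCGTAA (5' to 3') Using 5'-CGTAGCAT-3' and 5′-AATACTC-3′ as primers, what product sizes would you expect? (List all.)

The forward primer CGTAGCAT matches the top strand at positions 21–28, 39–46.
The reverse primer's reverse complement is GAGTATT, matching at positions 109–115.
Each forward site pairs with the reverse site to give a product ending at position 115: sizes 95, 77 bp.

95 bp, 77 bp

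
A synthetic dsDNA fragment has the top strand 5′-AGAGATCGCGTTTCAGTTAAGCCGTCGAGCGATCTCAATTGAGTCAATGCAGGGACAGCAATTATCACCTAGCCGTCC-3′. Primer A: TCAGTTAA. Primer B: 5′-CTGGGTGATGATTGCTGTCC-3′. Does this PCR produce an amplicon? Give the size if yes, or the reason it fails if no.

Primer B (CTGGGTGATGATTGCTGTCC) does not match the top strand, and its reverse complement GGACAGCAATCATCACCCAG does not match either.
With no annealing site for primer B, no amplification occurs.

No product — primer B has no binding site in the template.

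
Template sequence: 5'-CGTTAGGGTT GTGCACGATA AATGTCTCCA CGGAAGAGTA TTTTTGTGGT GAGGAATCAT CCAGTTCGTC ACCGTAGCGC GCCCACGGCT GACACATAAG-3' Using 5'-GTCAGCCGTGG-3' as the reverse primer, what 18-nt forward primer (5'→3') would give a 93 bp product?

The reverse primer's reverse complement CCACGGCTGAC matches the template at positions 83–93, so the product ends at position 93.
A 93 bp product then starts at position 93 − 93 + 1 = 1.
The forward primer is identical to the top strand there: CGTTAGGGTTGTGCACGA.

5'-CGTTAGGGTTGTGCACGA-3'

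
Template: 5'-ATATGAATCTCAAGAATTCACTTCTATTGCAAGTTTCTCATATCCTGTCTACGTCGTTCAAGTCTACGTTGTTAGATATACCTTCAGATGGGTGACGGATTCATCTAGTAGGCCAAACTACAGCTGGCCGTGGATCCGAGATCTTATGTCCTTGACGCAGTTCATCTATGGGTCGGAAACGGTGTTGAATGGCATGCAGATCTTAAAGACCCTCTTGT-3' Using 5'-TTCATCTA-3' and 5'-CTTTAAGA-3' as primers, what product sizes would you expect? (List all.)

109 bp, 48 bp

The forward primer TTCATCTA matches the top strand at positions 100–107, 161–168.
The reverse primer's reverse complement is TCTTAAAG, matching at positions 201–208.
Each forward site pairs with the reverse site to give a product ending at position 208: sizes 109, 48 bp.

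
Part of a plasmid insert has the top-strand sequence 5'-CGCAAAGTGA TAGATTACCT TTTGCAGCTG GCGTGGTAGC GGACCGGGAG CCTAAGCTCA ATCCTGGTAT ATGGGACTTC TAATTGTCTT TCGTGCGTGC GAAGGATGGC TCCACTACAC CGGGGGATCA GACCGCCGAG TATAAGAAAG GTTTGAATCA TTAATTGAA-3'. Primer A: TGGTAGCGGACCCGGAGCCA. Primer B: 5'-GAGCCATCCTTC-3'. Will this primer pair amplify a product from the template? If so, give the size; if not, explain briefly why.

Primer A (TGGTAGCGGACCCGGAGCCA) does not match the top strand, and its reverse complement TGGCTCCGGGTCCGCTACCA does not match either.
With no annealing site for primer A, no amplification occurs.

No product — primer A has no binding site in the template.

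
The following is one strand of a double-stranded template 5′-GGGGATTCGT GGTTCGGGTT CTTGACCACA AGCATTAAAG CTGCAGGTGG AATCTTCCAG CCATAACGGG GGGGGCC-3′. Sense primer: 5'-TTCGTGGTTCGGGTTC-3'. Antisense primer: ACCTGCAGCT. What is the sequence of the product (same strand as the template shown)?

5'-TTCGTGGTTCGGGTTCTTGACCACAAGCATTAAAGCTGCAGGT-3'

The forward primer matches the template at positions 6–21.
The reverse primer's reverse complement is AGCTGCAGGT, which matches the template at positions 39–48.
The product is the template from position 6 through 48 (43 bp).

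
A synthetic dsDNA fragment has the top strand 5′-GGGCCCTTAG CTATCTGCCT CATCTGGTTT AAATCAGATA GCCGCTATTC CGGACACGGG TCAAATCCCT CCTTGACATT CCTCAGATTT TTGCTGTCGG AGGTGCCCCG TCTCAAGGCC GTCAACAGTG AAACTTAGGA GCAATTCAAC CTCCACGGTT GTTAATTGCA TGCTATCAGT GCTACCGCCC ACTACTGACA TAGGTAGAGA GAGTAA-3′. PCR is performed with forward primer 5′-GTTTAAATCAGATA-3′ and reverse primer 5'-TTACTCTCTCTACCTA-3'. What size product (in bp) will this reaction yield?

The forward primer matches the template at positions 27–40.
Taking the reverse complement of TTACTCTCTCTACCTA gives TAGGTAGAGAGAGTAA, found at positions 201–216 on the template; the primer anneals here to the top strand with its 3' end pointing upstream.
Amplicon spans positions 27–216: 190 bp.

190 bp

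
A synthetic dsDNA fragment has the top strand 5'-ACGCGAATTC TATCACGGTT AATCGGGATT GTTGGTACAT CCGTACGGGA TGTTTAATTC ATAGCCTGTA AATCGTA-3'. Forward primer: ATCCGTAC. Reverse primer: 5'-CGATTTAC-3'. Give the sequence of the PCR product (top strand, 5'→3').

5'-ATCCGTACGGGATGTTTAATTCATAGCCTGTAAATCG-3'

The forward primer matches the template at positions 39–46.
Reverse complement of the reverse primer: GTAAATCG. This occurs on the top strand at positions 68–75.
The product is the template from position 39 through 75 (37 bp).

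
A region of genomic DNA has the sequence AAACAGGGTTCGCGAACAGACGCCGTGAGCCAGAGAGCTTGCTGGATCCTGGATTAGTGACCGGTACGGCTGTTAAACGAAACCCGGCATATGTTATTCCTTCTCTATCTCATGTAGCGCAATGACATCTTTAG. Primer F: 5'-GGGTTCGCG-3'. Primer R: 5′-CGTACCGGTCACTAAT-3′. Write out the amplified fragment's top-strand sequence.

Scanning the template, GGGTTCGCG occurs at positions 6–14; this primer anneals to the bottom strand there with its 3' end pointing downstream.
The reverse primer's reverse complement is ATTAGTGACCGGTACG, which matches the template at positions 53–68.
The product is the template from position 6 through 68 (63 bp).

5'-GGGTTCGCGAACAGACGCCGTGAGCCAGAGAGCTTGCTGGATCCTGGATTAGTGACCGGTACG-3'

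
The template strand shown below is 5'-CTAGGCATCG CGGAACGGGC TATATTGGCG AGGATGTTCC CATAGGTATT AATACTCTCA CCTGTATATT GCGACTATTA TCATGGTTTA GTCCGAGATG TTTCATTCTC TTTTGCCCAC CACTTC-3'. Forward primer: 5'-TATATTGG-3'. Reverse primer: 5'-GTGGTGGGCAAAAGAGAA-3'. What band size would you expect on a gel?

103 bp

Forward primer TATATTGG is found on the top strand at positions 21–28.
Reverse complement of the reverse primer: TTCTCTTTTGCCCACCAC. This occurs on the top strand at positions 106–123.
Product length = (reverse-primer end) − (forward-primer start) + 1 = 123 − 21 + 1 = 103 bp.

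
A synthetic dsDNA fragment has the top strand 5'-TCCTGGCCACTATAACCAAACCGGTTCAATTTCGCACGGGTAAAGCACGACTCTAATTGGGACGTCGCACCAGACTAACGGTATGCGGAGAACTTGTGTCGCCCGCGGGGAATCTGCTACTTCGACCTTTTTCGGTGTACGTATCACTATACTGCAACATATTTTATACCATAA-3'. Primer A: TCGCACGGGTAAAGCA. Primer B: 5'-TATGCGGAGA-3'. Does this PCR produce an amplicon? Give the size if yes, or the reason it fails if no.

Primer A (TCGCACGGGTAAAGCA) matches the top strand at positions 32–47 (3' end points downstream).
Primer B (TATGCGGAGA) also matches the top strand directly, at positions 82–91 — its reverse complement TCTCCGCATA is not present.
Both primers anneal to the bottom strand with 3' ends pointing the same way, so neither can prime synthesis back toward the other.

No product — both primers anneal to the same strand and extend in the same direction.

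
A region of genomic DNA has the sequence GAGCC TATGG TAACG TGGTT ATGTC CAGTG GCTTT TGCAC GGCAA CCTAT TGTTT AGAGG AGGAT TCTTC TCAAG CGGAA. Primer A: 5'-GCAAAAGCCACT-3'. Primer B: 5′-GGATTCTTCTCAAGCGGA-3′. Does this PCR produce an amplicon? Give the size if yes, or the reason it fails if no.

No product — the primers' 3' ends point away from each other.

Primer A (GCAAAAGCCACT) has reverse complement AGTGGCTTTTGC, which matches the top strand at positions 27–38; primer A anneals to the top strand there with its 3' end pointing upstream toward position 27.
Primer B (GGATTCTTCTCAAGCGGA) matches the top strand directly at positions 62–79; it anneals to the bottom strand with its 3' end pointing downstream toward position 79.
The 3' ends diverge (primer A extends toward position 1, primer B toward position 80), so the primers never converge on a shared product.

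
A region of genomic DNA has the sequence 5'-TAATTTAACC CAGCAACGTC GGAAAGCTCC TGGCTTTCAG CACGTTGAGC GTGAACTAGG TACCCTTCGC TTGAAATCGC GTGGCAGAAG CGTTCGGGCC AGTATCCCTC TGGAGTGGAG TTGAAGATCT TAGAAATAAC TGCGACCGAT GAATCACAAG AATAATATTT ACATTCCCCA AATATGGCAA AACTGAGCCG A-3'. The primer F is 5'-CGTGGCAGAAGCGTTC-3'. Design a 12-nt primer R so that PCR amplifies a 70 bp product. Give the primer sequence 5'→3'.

The forward primer binds at positions 80–95, so a 70 bp product ends at position 80 + 70 − 1 = 149.
The reverse primer anneals to the top strand over positions 138–149, i.e. to AACTGCGACCGA.
Its sequence written 5'→3' is the reverse complement: TCGGTCGCAGTT.

5'-TCGGTCGCAGTT-3'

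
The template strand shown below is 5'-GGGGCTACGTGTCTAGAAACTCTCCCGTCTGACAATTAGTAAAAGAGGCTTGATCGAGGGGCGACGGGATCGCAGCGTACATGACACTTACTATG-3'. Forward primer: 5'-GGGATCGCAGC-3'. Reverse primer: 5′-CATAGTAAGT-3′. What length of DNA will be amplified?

Forward primer GGGATCGCAGC is found on the top strand at positions 66–76.
The reverse primer's reverse complement is ACTTACTATG, which matches the template at positions 86–95.
Amplicon spans positions 66–95: 30 bp.

30 bp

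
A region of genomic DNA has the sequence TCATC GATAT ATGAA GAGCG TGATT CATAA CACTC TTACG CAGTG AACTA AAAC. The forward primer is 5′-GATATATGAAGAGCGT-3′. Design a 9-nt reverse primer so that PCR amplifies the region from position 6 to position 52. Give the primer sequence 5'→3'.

The product's 3' end on the top strand is position 52.
The reverse primer anneals to the top strand over positions 44–52, i.e. to TGAACTAAA.
Its sequence written 5'→3' is the reverse complement: TTTAGTTCA.

5'-TTTAGTTCA-3'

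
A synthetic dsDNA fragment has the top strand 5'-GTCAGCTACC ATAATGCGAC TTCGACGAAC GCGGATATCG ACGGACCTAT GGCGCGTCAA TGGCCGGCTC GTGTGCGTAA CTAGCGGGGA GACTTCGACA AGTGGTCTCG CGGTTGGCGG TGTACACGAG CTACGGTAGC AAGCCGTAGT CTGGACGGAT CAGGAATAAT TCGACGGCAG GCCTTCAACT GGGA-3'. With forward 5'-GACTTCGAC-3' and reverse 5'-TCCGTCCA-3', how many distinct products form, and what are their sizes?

Two products: 142 bp, 69 bp

The forward primer GACTTCGAC matches the top strand at positions 18–26, 91–99.
The reverse primer's reverse complement is TGGACGGA, matching at positions 152–159.
Each forward site pairs with the reverse site to give a product ending at position 159: sizes 142, 69 bp.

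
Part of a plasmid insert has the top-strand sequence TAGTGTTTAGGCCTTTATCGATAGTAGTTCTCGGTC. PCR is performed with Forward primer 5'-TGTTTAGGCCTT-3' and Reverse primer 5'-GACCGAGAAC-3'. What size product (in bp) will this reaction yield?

The forward primer matches the template at positions 4–15.
Reverse complement of the reverse primer: GTTCTCGGTC. This occurs on the top strand at positions 27–36.
The product runs from position 4 to position 36, so its length is 36 − 4 + 1 = 33 bp.

33 bp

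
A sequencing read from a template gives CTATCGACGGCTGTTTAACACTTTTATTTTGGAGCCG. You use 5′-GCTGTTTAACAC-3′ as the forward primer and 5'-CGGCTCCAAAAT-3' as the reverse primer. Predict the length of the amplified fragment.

Scanning the template, GCTGTTTAACAC occurs at positions 10–21; this primer anneals to the bottom strand there with its 3' end pointing downstream.
Taking the reverse complement of CGGCTCCAAAAT gives ATTTTGGAGCCG, found at positions 26–37 on the template; the primer anneals here to the top strand with its 3' end pointing upstream.
The product runs from position 10 to position 37, so its length is 37 − 10 + 1 = 28 bp.

28 bp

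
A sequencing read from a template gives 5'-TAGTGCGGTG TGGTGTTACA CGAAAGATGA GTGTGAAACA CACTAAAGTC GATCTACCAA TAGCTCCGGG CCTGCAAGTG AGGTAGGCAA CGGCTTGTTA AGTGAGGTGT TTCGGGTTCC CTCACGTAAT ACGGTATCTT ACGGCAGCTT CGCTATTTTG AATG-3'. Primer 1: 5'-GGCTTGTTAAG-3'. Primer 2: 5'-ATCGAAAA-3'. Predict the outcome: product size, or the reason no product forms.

Primer 2 (ATCGAAAA) does not match the top strand, and its reverse complement TTTTCGAT does not match either.
With no annealing site for primer 2, no amplification occurs.

No product — primer 2 has no binding site in the template.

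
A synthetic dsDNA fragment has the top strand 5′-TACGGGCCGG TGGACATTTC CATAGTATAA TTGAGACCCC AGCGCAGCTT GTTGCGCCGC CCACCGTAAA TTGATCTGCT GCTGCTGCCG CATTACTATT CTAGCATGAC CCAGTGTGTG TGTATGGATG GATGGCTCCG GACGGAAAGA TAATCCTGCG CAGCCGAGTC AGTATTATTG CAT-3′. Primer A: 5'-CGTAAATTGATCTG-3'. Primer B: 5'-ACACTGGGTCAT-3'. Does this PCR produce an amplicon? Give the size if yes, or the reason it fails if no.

Yes — a 53 bp product.

Primer A (CGTAAATTGATCTG) matches the top strand at positions 65–78; it acts as a forward primer.
Primer B's reverse complement is ATGACCCAGTGT, matching the top strand at positions 106–117; it acts as a reverse primer.
The 3' ends face each other across positions 65–117, giving a 53 bp product.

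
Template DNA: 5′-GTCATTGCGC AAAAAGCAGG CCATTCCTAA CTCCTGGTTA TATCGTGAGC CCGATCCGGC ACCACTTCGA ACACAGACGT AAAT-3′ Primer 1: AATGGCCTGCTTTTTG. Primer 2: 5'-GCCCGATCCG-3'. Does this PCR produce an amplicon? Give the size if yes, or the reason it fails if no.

Primer 1 (AATGGCCTGCTTTTTG) has reverse complement CAAAAAGCAGGCCATT, which matches the top strand at positions 10–25; primer 1 anneals to the top strand there with its 3' end pointing upstream toward position 10.
Primer 2 (GCCCGATCCG) matches the top strand directly at positions 49–58; it anneals to the bottom strand with its 3' end pointing downstream toward position 58.
The 3' ends diverge (primer 1 extends toward position 1, primer 2 toward position 84), so the primers never converge on a shared product.

No product — the primers' 3' ends point away from each other.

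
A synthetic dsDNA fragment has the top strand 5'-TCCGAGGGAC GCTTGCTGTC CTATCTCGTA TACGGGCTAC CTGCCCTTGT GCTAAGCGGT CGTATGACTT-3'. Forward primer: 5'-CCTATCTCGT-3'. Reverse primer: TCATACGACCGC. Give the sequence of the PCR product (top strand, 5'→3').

The forward primer matches the template at positions 20–29.
Taking the reverse complement of TCATACGACCGC gives GCGGTCGTATGA, found at positions 56–67 on the template; the primer anneals here to the top strand with its 3' end pointing upstream.
The product is the template from position 20 through 67 (48 bp).

5'-CCTATCTCGTATACGGGCTACCTGCCCTTGTGCTAAGCGGTCGTATGA-3'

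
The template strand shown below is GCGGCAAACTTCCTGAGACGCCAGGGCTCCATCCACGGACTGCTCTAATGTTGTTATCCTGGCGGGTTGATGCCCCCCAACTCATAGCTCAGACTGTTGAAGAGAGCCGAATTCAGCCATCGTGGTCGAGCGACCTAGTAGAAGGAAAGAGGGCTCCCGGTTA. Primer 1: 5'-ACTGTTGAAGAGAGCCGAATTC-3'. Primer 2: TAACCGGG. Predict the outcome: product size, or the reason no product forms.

Primer 1 (ACTGTTGAAGAGAGCCGAATTC) matches the top strand at positions 93–114; it acts as a forward primer.
Primer 2's reverse complement is CCCGGTTA, matching the top strand at positions 156–163; it acts as a reverse primer.
The 3' ends face each other across positions 93–163, giving a 71 bp product.

Yes — a 71 bp product.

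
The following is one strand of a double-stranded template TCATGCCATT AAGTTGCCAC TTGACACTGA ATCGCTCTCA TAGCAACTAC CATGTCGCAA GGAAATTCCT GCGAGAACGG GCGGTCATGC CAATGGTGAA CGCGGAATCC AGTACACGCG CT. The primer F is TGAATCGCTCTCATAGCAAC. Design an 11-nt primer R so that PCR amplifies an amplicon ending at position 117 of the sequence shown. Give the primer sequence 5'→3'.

The forward primer binds at positions 28–47; the product's 3' end on the top strand is position 117.
The reverse primer anneals to the top strand over positions 107–117, i.e. to ATCCAGTACAC.
Its sequence written 5'→3' is the reverse complement: GTGTACTGGAT.

5'-GTGTACTGGAT-3'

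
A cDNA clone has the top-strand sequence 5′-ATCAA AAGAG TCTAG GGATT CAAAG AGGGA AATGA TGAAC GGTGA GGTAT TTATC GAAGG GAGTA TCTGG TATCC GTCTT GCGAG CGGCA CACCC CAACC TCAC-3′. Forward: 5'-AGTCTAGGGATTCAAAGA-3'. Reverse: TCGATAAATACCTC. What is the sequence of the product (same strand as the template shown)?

5'-AGTCTAGGGATTCAAAGAGGGAAATGATGAACGGTGAGGTATTTATCGA-3'

Forward primer AGTCTAGGGATTCAAAGA is found on the top strand at positions 9–26.
Taking the reverse complement of TCGATAAATACCTC gives GAGGTATTTATCGA, found at positions 44–57 on the template; the primer anneals here to the top strand with its 3' end pointing upstream.
The product is the template from position 9 through 57 (49 bp).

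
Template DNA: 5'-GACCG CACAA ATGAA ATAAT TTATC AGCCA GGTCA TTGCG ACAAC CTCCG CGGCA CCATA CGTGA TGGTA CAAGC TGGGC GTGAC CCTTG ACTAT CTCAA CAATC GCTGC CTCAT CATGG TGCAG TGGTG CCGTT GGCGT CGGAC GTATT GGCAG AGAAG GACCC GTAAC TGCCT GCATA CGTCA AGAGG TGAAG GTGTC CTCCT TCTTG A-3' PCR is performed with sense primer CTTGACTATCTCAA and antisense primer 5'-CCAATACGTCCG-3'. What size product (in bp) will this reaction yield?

66 bp

The forward primer matches the template at positions 87–100.
The reverse primer's reverse complement is CGGACGTATTGG, which matches the template at positions 141–152.
The product runs from position 87 to position 152, so its length is 152 − 87 + 1 = 66 bp.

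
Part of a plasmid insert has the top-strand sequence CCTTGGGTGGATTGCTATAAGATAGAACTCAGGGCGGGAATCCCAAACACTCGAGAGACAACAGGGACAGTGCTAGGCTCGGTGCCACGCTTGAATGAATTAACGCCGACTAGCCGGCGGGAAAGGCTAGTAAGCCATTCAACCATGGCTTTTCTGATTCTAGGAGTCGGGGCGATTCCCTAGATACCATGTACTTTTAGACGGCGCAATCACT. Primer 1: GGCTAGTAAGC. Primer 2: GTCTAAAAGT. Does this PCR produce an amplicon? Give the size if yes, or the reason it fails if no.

Primer 1 (GGCTAGTAAGC) matches the top strand at positions 125–135; it acts as a forward primer.
Primer 2's reverse complement is ACTTTTAGAC, matching the top strand at positions 193–202; it acts as a reverse primer.
The 3' ends face each other across positions 125–202, giving a 78 bp product.

Yes — a 78 bp product.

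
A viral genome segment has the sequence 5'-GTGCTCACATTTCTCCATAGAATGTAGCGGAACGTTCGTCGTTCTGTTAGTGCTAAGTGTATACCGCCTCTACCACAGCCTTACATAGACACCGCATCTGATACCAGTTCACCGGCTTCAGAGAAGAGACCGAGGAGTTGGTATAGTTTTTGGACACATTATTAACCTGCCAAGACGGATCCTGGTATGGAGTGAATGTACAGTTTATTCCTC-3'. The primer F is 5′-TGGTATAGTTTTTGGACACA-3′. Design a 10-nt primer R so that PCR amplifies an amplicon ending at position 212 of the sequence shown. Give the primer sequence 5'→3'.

The forward primer binds at positions 139–158; the product's 3' end on the top strand is position 212.
The reverse primer anneals to the top strand over positions 203–212, i.e. to GTTTATTCCT.
Its sequence written 5'→3' is the reverse complement: AGGAATAAAC.

5'-AGGAATAAAC-3'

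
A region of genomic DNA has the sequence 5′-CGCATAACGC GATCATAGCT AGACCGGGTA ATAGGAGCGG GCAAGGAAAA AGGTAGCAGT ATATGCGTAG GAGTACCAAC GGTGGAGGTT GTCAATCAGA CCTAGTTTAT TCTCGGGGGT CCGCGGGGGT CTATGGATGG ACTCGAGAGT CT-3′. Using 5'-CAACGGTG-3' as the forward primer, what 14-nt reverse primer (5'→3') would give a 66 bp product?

The forward primer binds at positions 77–84, so a 66 bp product ends at position 77 + 66 − 1 = 142.
The reverse primer anneals to the top strand over positions 129–142, i.e. to GTCTATGGATGGAC.
Its sequence written 5'→3' is the reverse complement: GTCCATCCATAGAC.

5'-GTCCATCCATAGAC-3'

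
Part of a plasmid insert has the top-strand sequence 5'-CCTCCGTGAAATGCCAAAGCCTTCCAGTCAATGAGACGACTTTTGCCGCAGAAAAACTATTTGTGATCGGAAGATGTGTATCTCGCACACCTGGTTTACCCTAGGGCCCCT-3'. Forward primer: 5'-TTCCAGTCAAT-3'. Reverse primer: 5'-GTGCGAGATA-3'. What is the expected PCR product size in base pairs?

67 bp

Forward primer TTCCAGTCAAT is found on the top strand at positions 22–32.
The reverse primer's reverse complement is TATCTCGCAC, which matches the template at positions 79–88.
Product length = (reverse-primer end) − (forward-primer start) + 1 = 88 − 22 + 1 = 67 bp.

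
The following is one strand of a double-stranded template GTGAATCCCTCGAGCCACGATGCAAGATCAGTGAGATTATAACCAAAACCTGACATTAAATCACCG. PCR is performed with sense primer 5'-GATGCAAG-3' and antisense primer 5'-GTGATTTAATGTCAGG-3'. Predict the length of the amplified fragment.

46 bp

Forward primer GATGCAAG is found on the top strand at positions 19–26.
Reverse complement of the reverse primer: CCTGACATTAAATCAC. This occurs on the top strand at positions 49–64.
Amplicon spans positions 19–64: 46 bp.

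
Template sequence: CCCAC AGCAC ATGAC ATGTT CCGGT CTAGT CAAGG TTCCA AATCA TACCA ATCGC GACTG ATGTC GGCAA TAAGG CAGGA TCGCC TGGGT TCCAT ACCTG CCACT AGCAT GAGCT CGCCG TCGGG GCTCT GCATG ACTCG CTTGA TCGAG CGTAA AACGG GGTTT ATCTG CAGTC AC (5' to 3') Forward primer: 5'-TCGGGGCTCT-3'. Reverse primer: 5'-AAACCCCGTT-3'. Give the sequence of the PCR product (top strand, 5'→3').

The forward primer matches the template at positions 121–130.
Taking the reverse complement of AAACCCCGTT gives AACGGGGTTT, found at positions 156–165 on the template; the primer anneals here to the top strand with its 3' end pointing upstream.
The product is the template from position 121 through 165 (45 bp).

5'-TCGGGGCTCTGCATGACTCGCTTGATCGAGCGTAAAACGGGGTTT-3'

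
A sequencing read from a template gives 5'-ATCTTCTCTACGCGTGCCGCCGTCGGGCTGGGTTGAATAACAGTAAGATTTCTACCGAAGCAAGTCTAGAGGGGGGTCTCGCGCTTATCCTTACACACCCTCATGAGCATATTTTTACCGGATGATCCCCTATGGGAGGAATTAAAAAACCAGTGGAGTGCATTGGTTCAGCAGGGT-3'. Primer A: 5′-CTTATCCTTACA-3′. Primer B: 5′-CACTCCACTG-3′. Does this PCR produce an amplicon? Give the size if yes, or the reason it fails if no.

Yes — a 77 bp product.

Primer A (CTTATCCTTACA) matches the top strand at positions 84–95; it acts as a forward primer.
Primer B's reverse complement is CAGTGGAGTG, matching the top strand at positions 151–160; it acts as a reverse primer.
The 3' ends face each other across positions 84–160, giving a 77 bp product.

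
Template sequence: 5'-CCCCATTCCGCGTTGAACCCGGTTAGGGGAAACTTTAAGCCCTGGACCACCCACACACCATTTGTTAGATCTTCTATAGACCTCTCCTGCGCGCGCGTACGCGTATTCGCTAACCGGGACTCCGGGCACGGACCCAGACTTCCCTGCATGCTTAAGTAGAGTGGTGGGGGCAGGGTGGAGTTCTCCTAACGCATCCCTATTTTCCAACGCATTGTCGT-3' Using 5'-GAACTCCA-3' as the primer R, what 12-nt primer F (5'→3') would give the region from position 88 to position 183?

5'-TGCGCGCGCGTA-3'

The reverse primer's reverse complement TGGAGTTC matches the template at positions 176–183; the product starts at position 88.
The forward primer is identical to the top strand over positions 88–99: TGCGCGCGCGTA.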